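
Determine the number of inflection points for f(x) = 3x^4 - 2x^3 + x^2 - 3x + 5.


Inflection points occur where f''(x) = 0 and concavity changes.
f(x) = 3x^4 - 2x^3 + x^2 - 3x + 5
f'(x) = 12x^3 - 6x^2 + 2x - 3
f''(x) = 36x^2 - 12x + 2
This is a quadratic in x. Use the discriminant to count real roots.
Discriminant = (-12)^2 - 4 * 36 * 2
= 144 - 288
= -144
Since discriminant < 0, f''(x) = 0 has no real solutions.
Number of inflection points: 0

0


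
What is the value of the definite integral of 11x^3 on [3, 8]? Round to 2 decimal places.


Find the antiderivative of 11x^3:
F(x) = 11/4 * x^4
Apply the Fundamental Theorem of Calculus:
F(8) - F(3)
= 11/4 * 8^4 - 11/4 * 3^4
= 11/4 * (4096 - 81)
= 11/4 * 4015
= 44165/4 = 11041.25

11041.25


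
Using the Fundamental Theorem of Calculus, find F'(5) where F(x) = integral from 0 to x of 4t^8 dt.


By the Fundamental Theorem of Calculus (Part 1):
If F(x) = integral from 0 to x of f(t) dt, then F'(x) = f(x)
Here f(t) = 4t^8
So F'(x) = 4x^8
Evaluate at x = 5:
F'(5) = 4 * 5^8
= 4 * 390625
= 1562500

1562500


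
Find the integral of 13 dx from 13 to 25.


The integral of a constant k over [a, b] equals k * (b - a).
integral from 13 to 25 of 13 dx
= 13 * (25 - 13)
= 13 * 12
= 156

156


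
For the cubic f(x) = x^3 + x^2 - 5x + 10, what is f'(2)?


Differentiate f(x) = x^3 + x^2 - 5x + 10 term by term:
f'(x) = 3x^2 + 2x - 5
Substitute x = 2:
f'(2) = 3 * 2^2 + 2 * 2 - 5
= 12 + 4 - 5
= 11

11


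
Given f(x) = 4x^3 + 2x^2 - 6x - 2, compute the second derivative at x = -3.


First derivative:
f'(x) = 12x^2 + 4x - 6
Second derivative:
f''(x) = 24x + 4
Substitute x = -3:
f''(-3) = 24 * (-3) + 4
= -72 + 4
= -68

-68


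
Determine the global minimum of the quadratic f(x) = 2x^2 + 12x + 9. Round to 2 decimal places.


For a quadratic f(x) = ax^2 + bx + c with a > 0, the minimum is at the vertex.
Vertex x-coordinate: x = -b/(2a)
x = -(12) / (2 * 2)
x = -12/4 = -3
Substitute back to find the minimum value:
f(-3) = 2 * (-3)^2 + 12 * (-3) + 9
= 18 - 36 + 9
= -9 = -9.00

-9.00


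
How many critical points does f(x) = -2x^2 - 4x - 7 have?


Find where f'(x) = 0:
f'(x) = -4x - 4
Set f'(x) = 0:
-4x - 4 = 0
x = 4 / (-4) = -1
This is a linear equation in x, so there is exactly one solution.
Number of critical points: 1

1


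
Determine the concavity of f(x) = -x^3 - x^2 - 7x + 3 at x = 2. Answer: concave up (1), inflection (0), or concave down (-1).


Concavity is determined by the sign of f''(x).
f(x) = -x^3 - x^2 - 7x + 3
f'(x) = -3x^2 - 2x - 7
f''(x) = -6x - 2
f''(2) = -6 * 2 - 2
= -12 - 2
= -14
Since f''(2) < 0, the function is concave down (-1)

-1


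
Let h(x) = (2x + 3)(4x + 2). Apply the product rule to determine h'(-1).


Let u(x) = 2x + 3 and v(x) = 4x + 2
u'(x) = 2
v'(x) = 4
Product rule: h'(x) = u'(x)*v(x) + u(x)*v'(x)
= 2 * (4x + 2) + (2x + 3) * 4
At x = -1:
u(-1) = 2 * (-1) + 3 = 1
v(-1) = 4 * (-1) + 2 = -2
h'(-1) = 2 * (-2) + 1 * 4
= -4 + 4
= 0

0


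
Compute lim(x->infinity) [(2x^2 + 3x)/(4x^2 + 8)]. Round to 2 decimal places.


For limits at infinity with equal-degree polynomials,
we compare leading coefficients.
Numerator leading term: 2x^2
Denominator leading term: 4x^2
Divide both by x^2:
lim = (2 + 3/x) / (4 + 8/x^2)
As x -> infinity, the 1/x and 1/x^2 terms vanish:
= 2/4 = 1/2 = 0.50

0.50


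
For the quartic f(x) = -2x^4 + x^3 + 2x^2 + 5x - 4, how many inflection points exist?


Inflection points occur where f''(x) = 0 and concavity changes.
f(x) = -2x^4 + x^3 + 2x^2 + 5x - 4
f'(x) = -8x^3 + 3x^2 + 4x + 5
f''(x) = -24x^2 + 6x + 4
This is a quadratic in x. Use the discriminant to count real roots.
Discriminant = (6)^2 - 4 * (-24) * 4
= 36 - (-384)
= 420
Since discriminant > 0, f''(x) = 0 has 2 distinct real solutions.
A quadratic with two distinct real roots changes sign at each root, so concavity changes at both.
Number of inflection points: 2

2


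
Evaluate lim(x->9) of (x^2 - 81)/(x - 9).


Direct substitution gives 0/0, so we factor the numerator.
Factor: (x^2 - 81) = (x - 9)(x + 9)
Cancel the common factor (x - 9):
(x^2 - 81)/(x - 9) = (x + 9)
Now substitute x = 9:
= (9 + 9) = 18

18


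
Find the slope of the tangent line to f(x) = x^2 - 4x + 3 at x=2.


The slope of the tangent line equals f'(x) at the point.
f(x) = x^2 - 4x + 3
f'(x) = 2x - 4
At x = 2:
f'(2) = 2 * 2 - 4
= 4 - 4
= 0

0


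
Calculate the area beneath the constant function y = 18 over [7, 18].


The area under a constant function y = 18 is a rectangle.
Width = 18 - 7 = 11
Height = 18
Area = width * height
= 11 * 18
= 198

198


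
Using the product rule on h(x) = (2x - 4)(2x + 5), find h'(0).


Let u(x) = 2x - 4 and v(x) = 2x + 5
u'(x) = 2
v'(x) = 2
Product rule: h'(x) = u'(x)*v(x) + u(x)*v'(x)
= 2 * (2x + 5) + (2x - 4) * 2
At x = 0:
u(0) = 2 * 0 - 4 = -4
v(0) = 2 * 0 + 5 = 5
h'(0) = 2 * 5 + (-4) * 2
= 10 - 8
= 2

2


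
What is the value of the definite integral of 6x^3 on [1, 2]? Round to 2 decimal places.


Find the antiderivative of 6x^3:
F(x) = 6/4 * x^4
Apply the Fundamental Theorem of Calculus:
F(2) - F(1)
= 6/4 * 2^4 - 6/4 * 1^4
= 6/4 * (16 - 1)
= 6/4 * 15
= 45/2 = 22.50

22.50


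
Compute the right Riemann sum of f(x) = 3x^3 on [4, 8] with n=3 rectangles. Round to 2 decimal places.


Right Riemann sum uses right endpoints of each subinterval.
Interval: [4, 8], n = 3
dx = (8 - 4) / 3 = 4/3
Right endpoints: [16/3, 20/3, 8]
f values: [4096/9, 8000/9, 1536]
Sum = dx * (sum of f values)
= 4/3 * 2880
= 3840 = 3840.00

3840.00


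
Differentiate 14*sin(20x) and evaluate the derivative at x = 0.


Apply the chain rule to differentiate 14*sin(20x):
d/dx [14*sin(20x)]
= 14 * cos(20x) * d/dx(20x)
= 14 * 20 * cos(20x)
= 280 * cos(20x)
Evaluate at x = 0:
= 280 * cos(0)
= 280 * 1
= 280

280


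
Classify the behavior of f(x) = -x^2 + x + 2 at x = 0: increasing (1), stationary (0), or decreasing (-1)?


Compute f'(x) to determine behavior:
f'(x) = -2x + 1
f'(0) = -2 * 0 + 1
= 0 + 1
= 1
Since f'(0) > 0, the function is increasing (1)

1


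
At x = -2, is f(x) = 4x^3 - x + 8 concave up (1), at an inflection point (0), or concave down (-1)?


Concavity is determined by the sign of f''(x).
f(x) = 4x^3 - x + 8
f'(x) = 12x^2 - 1
f''(x) = 24x
f''(-2) = 24 * (-2) + 0
= -48 + 0
= -48
Since f''(-2) < 0, the function is concave down (-1)

-1


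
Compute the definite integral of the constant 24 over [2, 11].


The integral of a constant k over [a, b] equals k * (b - a).
integral from 2 to 11 of 24 dx
= 24 * (11 - 2)
= 24 * 9
= 216

216


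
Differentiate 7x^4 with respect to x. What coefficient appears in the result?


We apply the power rule: d/dx [ax^n] = a*n * x^(n-1)
d/dx [7x^4]
= 7 * 4 * x^(4-1)
= 28x^3
The coefficient is 28

28


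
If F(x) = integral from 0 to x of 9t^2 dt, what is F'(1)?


By the Fundamental Theorem of Calculus (Part 1):
If F(x) = integral from 0 to x of f(t) dt, then F'(x) = f(x)
Here f(t) = 9t^2
So F'(x) = 9x^2
Evaluate at x = 1:
F'(1) = 9 * 1^2
= 9 * 1
= 9

9


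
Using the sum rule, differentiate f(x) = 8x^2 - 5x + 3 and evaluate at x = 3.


Differentiate term by term using power and sum rules:
f(x) = 8x^2 - 5x + 3
f'(x) = 16x - 5
Substitute x = 3:
f'(3) = 16 * 3 - 5
= 48 - 5
= 43

43


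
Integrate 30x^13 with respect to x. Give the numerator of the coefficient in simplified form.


Apply the power rule for integration:
integral of ax^n dx = a/(n+1) * x^(n+1) + C
integral of 30x^13 dx
= 30/14 * x^14 + C
= 15/7 * x^14 + C
The coefficient in lowest terms is 15/7, and its numerator is 15

15


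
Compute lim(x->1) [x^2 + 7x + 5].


Since polynomials are continuous, we use direct substitution.
lim(x->1) of x^2 + 7x + 5
= 1 * 1^2 + 7 * 1 + 5
= 1 + 7 + 5
= 13

13


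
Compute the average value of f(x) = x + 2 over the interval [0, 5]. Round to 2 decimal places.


Average value = 1/(b-a) * integral from a to b of f(x) dx
First compute the integral of x + 2:
F(x) = (1/2)x^2 + 2x
F(5) = 1/2 * 25 + 2 * 5 = 45/2
F(0) = 1/2 * 0 + 2 * 0 = 0
Integral = 45/2 - 0 = 45/2
Average = (45/2) / (5 - 0) = (45/2) / 5
= 9/2 = 4.50

4.50


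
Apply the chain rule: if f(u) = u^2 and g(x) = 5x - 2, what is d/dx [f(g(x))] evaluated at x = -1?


Using the chain rule: (f(g(x)))' = f'(g(x)) * g'(x)
First, find g(-1):
g(-1) = 5 * (-1) - 2 = -7
Next, f'(u) = 2u
And g'(x) = 5
So f'(g(-1)) * g'(-1)
= 2 * (-7) * 5
= -70

-70


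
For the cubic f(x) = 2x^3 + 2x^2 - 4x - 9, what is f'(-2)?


Differentiate f(x) = 2x^3 + 2x^2 - 4x - 9 term by term:
f'(x) = 6x^2 + 4x - 4
Substitute x = -2:
f'(-2) = 6 * (-2)^2 + 4 * (-2) - 4
= 24 - 8 - 4
= 12

12


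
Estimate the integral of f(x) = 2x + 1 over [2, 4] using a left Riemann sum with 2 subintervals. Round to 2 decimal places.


Left Riemann sum uses left endpoints of each subinterval.
Interval: [2, 4], n = 2
dx = (4 - 2) / 2 = 1
Left endpoints: [2, 3]
f values: [5, 7]
Sum = dx * (sum of f values)
= 1 * 12
= 12 = 12.00

12.00


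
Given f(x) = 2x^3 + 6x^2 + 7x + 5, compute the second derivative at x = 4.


First derivative:
f'(x) = 6x^2 + 12x + 7
Second derivative:
f''(x) = 12x + 12
Substitute x = 4:
f''(4) = 12 * 4 + 12
= 48 + 12
= 60

60


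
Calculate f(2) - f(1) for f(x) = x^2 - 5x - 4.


Net change = f(b) - f(a)
f(x) = x^2 - 5x - 4
Compute f(2):
f(2) = 1 * 2^2 - 5 * 2 - 4
= 4 - 10 - 4
= -10
Compute f(1):
f(1) = 1 * 1^2 - 5 * 1 - 4
= 1 - 5 - 4
= -8
Net change = -10 - (-8) = -2

-2


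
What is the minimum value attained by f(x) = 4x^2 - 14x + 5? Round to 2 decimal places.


For a quadratic f(x) = ax^2 + bx + c with a > 0, the minimum is at the vertex.
Vertex x-coordinate: x = -b/(2a)
x = -(-14) / (2 * 4)
x = 14/8 = 7/4
Substitute back to find the minimum value:
f(7/4) = 4 * (7/4)^2 - 14 * (7/4) + 5
= 49/4 - 49/2 + 5
= -29/4 = -7.25

-7.25


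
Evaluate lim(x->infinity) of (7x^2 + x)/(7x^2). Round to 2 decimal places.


For limits at infinity with equal-degree polynomials,
we compare leading coefficients.
Numerator leading term: 7x^2
Denominator leading term: 7x^2
Divide both by x^2:
lim = (7 + 1/x) / (7)
As x -> infinity, the 1/x and 1/x^2 terms vanish:
= 7/7 = 1 = 1.00

1.00


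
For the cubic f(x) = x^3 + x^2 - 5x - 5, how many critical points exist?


Find where f'(x) = 0:
f(x) = x^3 + x^2 - 5x - 5
f'(x) = 3x^2 + 2x - 5
This is a quadratic in x. Use the discriminant to count real roots.
Discriminant = (2)^2 - 4 * 3 * (-5)
= 4 - (-60)
= 64
Since discriminant > 0, f'(x) = 0 has 2 real solutions.
Number of critical points: 2

2


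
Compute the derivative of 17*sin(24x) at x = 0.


Apply the chain rule to differentiate 17*sin(24x):
d/dx [17*sin(24x)]
= 17 * cos(24x) * d/dx(24x)
= 17 * 24 * cos(24x)
= 408 * cos(24x)
Evaluate at x = 0:
= 408 * cos(0)
= 408 * 1
= 408

408


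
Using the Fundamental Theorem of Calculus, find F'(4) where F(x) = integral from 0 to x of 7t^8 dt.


By the Fundamental Theorem of Calculus (Part 1):
If F(x) = integral from 0 to x of f(t) dt, then F'(x) = f(x)
Here f(t) = 7t^8
So F'(x) = 7x^8
Evaluate at x = 4:
F'(4) = 7 * 4^8
= 7 * 65536
= 458752

458752


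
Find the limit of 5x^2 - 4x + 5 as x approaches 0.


Since polynomials are continuous, we use direct substitution.
lim(x->0) of 5x^2 - 4x + 5
= 5 * 0^2 - 4 * 0 + 5
= 0 + 0 + 5
= 5

5


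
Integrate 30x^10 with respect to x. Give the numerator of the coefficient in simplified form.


Apply the power rule for integration:
integral of ax^n dx = a/(n+1) * x^(n+1) + C
integral of 30x^10 dx
= 30/11 * x^11 + C
The coefficient in lowest terms is 30/11, and its numerator is 30

30


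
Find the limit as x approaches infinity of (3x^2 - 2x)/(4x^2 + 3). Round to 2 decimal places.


For limits at infinity with equal-degree polynomials,
we compare leading coefficients.
Numerator leading term: 3x^2
Denominator leading term: 4x^2
Divide both by x^2:
lim = (3 - 2/x) / (4 + 3/x^2)
As x -> infinity, the 1/x and 1/x^2 terms vanish:
= 3/4 = 0.75

0.75


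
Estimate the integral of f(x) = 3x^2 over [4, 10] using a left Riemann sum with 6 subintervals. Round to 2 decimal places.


Left Riemann sum uses left endpoints of each subinterval.
Interval: [4, 10], n = 6
dx = (10 - 4) / 6 = 1
Left endpoints: [4, 5, 6, 7, 8, 9]
f values: [48, 75, 108, 147, 192, 243]
Sum = dx * (sum of f values)
= 1 * 813
= 813 = 813.00

813.00


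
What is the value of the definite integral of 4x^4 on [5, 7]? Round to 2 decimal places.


Find the antiderivative of 4x^4:
F(x) = 4/5 * x^5
Apply the Fundamental Theorem of Calculus:
F(7) - F(5)
= 4/5 * 7^5 - 4/5 * 5^5
= 4/5 * (16807 - 3125)
= 4/5 * 13682
= 54728/5 = 10945.60

10945.60


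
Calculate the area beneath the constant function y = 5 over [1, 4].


The area under a constant function y = 5 is a rectangle.
Width = 4 - 1 = 3
Height = 5
Area = width * height
= 3 * 5
= 15

15


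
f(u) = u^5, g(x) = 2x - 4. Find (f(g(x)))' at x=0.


Using the chain rule: (f(g(x)))' = f'(g(x)) * g'(x)
First, find g(0):
g(0) = 2 * 0 - 4 = -4
Next, f'(u) = 5u^4
And g'(x) = 2
So f'(g(0)) * g'(0)
= 5 * (-4)^4 * 2
= 5 * 256 * 2
= 2560

2560


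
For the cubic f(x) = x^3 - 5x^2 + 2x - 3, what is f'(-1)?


Differentiate f(x) = x^3 - 5x^2 + 2x - 3 term by term:
f'(x) = 3x^2 - 10x + 2
Substitute x = -1:
f'(-1) = 3 * (-1)^2 - 10 * (-1) + 2
= 3 + 10 + 2
= 15

15


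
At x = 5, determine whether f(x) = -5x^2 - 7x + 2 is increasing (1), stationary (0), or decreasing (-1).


Compute f'(x) to determine behavior:
f'(x) = -10x - 7
f'(5) = -10 * 5 - 7
= -50 - 7
= -57
Since f'(5) < 0, the function is decreasing (-1)

-1


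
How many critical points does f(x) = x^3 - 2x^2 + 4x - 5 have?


Find where f'(x) = 0:
f(x) = x^3 - 2x^2 + 4x - 5
f'(x) = 3x^2 - 4x + 4
This is a quadratic in x. Use the discriminant to count real roots.
Discriminant = (-4)^2 - 4 * 3 * 4
= 16 - 48
= -32
Since discriminant < 0, f'(x) = 0 has no real solutions.
Number of critical points: 0

0


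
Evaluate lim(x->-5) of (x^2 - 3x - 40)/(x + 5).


Direct substitution gives 0/0, so we factor the numerator.
Factor: (x^2 - 3x - 40) = (x + 5)(x - 8)
Cancel the common factor (x + 5):
(x^2 - 3x - 40)/(x + 5) = (x - 8)
Now substitute x = -5:
= (-5) - (8) = -13

-13


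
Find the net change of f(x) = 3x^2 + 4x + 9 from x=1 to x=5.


Net change = f(b) - f(a)
f(x) = 3x^2 + 4x + 9
Compute f(5):
f(5) = 3 * 5^2 + 4 * 5 + 9
= 75 + 20 + 9
= 104
Compute f(1):
f(1) = 3 * 1^2 + 4 * 1 + 9
= 3 + 4 + 9
= 16
Net change = 104 - 16 = 88

88


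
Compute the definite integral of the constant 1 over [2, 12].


The integral of a constant k over [a, b] equals k * (b - a).
integral from 2 to 12 of 1 dx
= 1 * (12 - 2)
= 1 * 10
= 10

10


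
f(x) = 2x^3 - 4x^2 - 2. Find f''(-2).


First derivative:
f'(x) = 6x^2 - 8x
Second derivative:
f''(x) = 12x - 8
Substitute x = -2:
f''(-2) = 12 * (-2) - 8
= -24 - 8
= -32

-32


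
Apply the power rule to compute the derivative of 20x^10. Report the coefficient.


We apply the power rule: d/dx [ax^n] = a*n * x^(n-1)
d/dx [20x^10]
= 20 * 10 * x^(10-1)
= 200x^9
The coefficient is 200

200


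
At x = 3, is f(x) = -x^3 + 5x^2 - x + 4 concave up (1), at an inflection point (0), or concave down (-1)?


Concavity is determined by the sign of f''(x).
f(x) = -x^3 + 5x^2 - x + 4
f'(x) = -3x^2 + 10x - 1
f''(x) = -6x + 10
f''(3) = -6 * 3 + 10
= -18 + 10
= -8
Since f''(3) < 0, the function is concave down (-1)

-1


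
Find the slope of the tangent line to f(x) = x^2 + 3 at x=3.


The slope of the tangent line equals f'(x) at the point.
f(x) = x^2 + 3
f'(x) = 2x
At x = 3:
f'(3) = 2 * 3 + 0
= 6 + 0
= 6

6


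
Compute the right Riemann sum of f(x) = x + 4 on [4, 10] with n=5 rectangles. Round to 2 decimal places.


Right Riemann sum uses right endpoints of each subinterval.
Interval: [4, 10], n = 5
dx = (10 - 4) / 5 = 6/5
Right endpoints: [26/5, 32/5, 38/5, 44/5, 10]
f values: [46/5, 52/5, 58/5, 64/5, 14]
Sum = dx * (sum of f values)
= 6/5 * 58
= 348/5 = 69.60

69.60


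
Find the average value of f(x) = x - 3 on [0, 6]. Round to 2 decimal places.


Average value = 1/(b-a) * integral from a to b of f(x) dx
First compute the integral of x - 3:
F(x) = (1/2)x^2 - 3x
F(6) = 1/2 * 36 - 3 * 6 = 0
F(0) = 1/2 * 0 - 3 * 0 = 0
Integral = 0 - 0 = 0
Average = 0 / (6 - 0) = 0 / 6
= 0 = 0.00

0.00


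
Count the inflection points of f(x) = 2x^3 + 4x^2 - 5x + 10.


Inflection points occur where f''(x) = 0 and concavity changes.
f(x) = 2x^3 + 4x^2 - 5x + 10
f'(x) = 6x^2 + 8x - 5
f''(x) = 12x + 8
Set f''(x) = 0:
12x + 8 = 0
x = -8 / 12 = -2/3
Since f''(x) is linear (degree 1), it changes sign at this point.
Therefore there is exactly 1 inflection point.

1


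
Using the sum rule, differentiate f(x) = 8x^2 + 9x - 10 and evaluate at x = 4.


Differentiate term by term using power and sum rules:
f(x) = 8x^2 + 9x - 10
f'(x) = 16x + 9
Substitute x = 4:
f'(4) = 16 * 4 + 9
= 64 + 9
= 73

73


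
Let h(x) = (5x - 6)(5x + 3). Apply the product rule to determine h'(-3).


Let u(x) = 5x - 6 and v(x) = 5x + 3
u'(x) = 5
v'(x) = 5
Product rule: h'(x) = u'(x)*v(x) + u(x)*v'(x)
= 5 * (5x + 3) + (5x - 6) * 5
At x = -3:
u(-3) = 5 * (-3) - 6 = -21
v(-3) = 5 * (-3) + 3 = -12
h'(-3) = 5 * (-12) + (-21) * 5
= -60 - 105
= -165

-165


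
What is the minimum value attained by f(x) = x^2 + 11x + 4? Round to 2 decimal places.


For a quadratic f(x) = ax^2 + bx + c with a > 0, the minimum is at the vertex.
Vertex x-coordinate: x = -b/(2a)
x = -(11) / (2 * 1)
x = -11/2
Substitute back to find the minimum value:
f(-11/2) = 1 * (-11/2)^2 + 11 * (-11/2) + 4
= 121/4 - 121/2 + 4
= -105/4 = -26.25

-26.25


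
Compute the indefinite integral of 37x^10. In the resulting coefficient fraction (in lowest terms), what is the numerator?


Apply the power rule for integration:
integral of ax^n dx = a/(n+1) * x^(n+1) + C
integral of 37x^10 dx
= 37/11 * x^11 + C
The coefficient in lowest terms is 37/11, and its numerator is 37

37


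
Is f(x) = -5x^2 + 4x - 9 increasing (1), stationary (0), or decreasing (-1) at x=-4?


Compute f'(x) to determine behavior:
f'(x) = -10x + 4
f'(-4) = -10 * (-4) + 4
= 40 + 4
= 44
Since f'(-4) > 0, the function is increasing (1)

1


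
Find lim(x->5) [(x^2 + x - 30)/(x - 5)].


Direct substitution gives 0/0, so we factor the numerator.
Factor: (x^2 + x - 30) = (x - 5)(x + 6)
Cancel the common factor (x - 5):
(x^2 + x - 30)/(x - 5) = (x + 6)
Now substitute x = 5:
= (5) - (-6) = 11

11


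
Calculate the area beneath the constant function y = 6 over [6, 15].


The area under a constant function y = 6 is a rectangle.
Width = 15 - 6 = 9
Height = 6
Area = width * height
= 9 * 6
= 54

54


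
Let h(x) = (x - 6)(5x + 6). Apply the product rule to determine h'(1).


Let u(x) = x - 6 and v(x) = 5x + 6
u'(x) = 1
v'(x) = 5
Product rule: h'(x) = u'(x)*v(x) + u(x)*v'(x)
= 1 * (5x + 6) + (x - 6) * 5
At x = 1:
u(1) = 1 * 1 - 6 = -5
v(1) = 5 * 1 + 6 = 11
h'(1) = 1 * 11 + (-5) * 5
= 11 - 25
= -14

-14


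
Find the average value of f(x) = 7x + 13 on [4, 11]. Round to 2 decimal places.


Average value = 1/(b-a) * integral from a to b of f(x) dx
First compute the integral of 7x + 13:
F(x) = (7/2)x^2 + 13x
F(11) = 7/2 * 121 + 13 * 11 = 1133/2
F(4) = 7/2 * 16 + 13 * 4 = 108
Integral = 1133/2 - 108 = 917/2
Average = (917/2) / (11 - 4) = (917/2) / 7
= 131/2 = 65.50

65.50


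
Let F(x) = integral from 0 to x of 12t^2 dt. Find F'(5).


By the Fundamental Theorem of Calculus (Part 1):
If F(x) = integral from 0 to x of f(t) dt, then F'(x) = f(x)
Here f(t) = 12t^2
So F'(x) = 12x^2
Evaluate at x = 5:
F'(5) = 12 * 5^2
= 12 * 25
= 300

300


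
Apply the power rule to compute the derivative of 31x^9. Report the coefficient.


We apply the power rule: d/dx [ax^n] = a*n * x^(n-1)
d/dx [31x^9]
= 31 * 9 * x^(9-1)
= 279x^8
The coefficient is 279

279


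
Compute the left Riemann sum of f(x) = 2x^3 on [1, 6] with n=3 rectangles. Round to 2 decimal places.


Left Riemann sum uses left endpoints of each subinterval.
Interval: [1, 6], n = 3
dx = (6 - 1) / 3 = 5/3
Left endpoints: [1, 8/3, 13/3]
f values: [2, 1024/27, 4394/27]
Sum = dx * (sum of f values)
= 5/3 * 608/3
= 3040/9 ≈ 337.78

337.78


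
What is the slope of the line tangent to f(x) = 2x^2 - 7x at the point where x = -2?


The slope of the tangent line equals f'(x) at the point.
f(x) = 2x^2 - 7x
f'(x) = 4x - 7
At x = -2:
f'(-2) = 4 * (-2) - 7
= -8 - 7
= -15

-15


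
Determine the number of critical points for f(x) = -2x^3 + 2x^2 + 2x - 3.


Find where f'(x) = 0:
f(x) = -2x^3 + 2x^2 + 2x - 3
f'(x) = -6x^2 + 4x + 2
This is a quadratic in x. Use the discriminant to count real roots.
Discriminant = (4)^2 - 4 * (-6) * 2
= 16 - (-48)
= 64
Since discriminant > 0, f'(x) = 0 has 2 real solutions.
Number of critical points: 2

2


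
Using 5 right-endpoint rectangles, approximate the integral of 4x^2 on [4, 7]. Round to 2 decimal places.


Right Riemann sum uses right endpoints of each subinterval.
Interval: [4, 7], n = 5
dx = (7 - 4) / 5 = 3/5
Right endpoints: [23/5, 26/5, 29/5, 32/5, 7]
f values: [2116/25, 2704/25, 3364/25, 4096/25, 196]
Sum = dx * (sum of f values)
= 3/5 * 3436/5
= 10308/25 = 412.32

412.32


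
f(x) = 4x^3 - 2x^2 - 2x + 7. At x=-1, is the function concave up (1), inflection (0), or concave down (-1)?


Concavity is determined by the sign of f''(x).
f(x) = 4x^3 - 2x^2 - 2x + 7
f'(x) = 12x^2 - 4x - 2
f''(x) = 24x - 4
f''(-1) = 24 * (-1) - 4
= -24 - 4
= -28
Since f''(-1) < 0, the function is concave down (-1)

-1


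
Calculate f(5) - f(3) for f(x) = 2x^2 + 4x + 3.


Net change = f(b) - f(a)
f(x) = 2x^2 + 4x + 3
Compute f(5):
f(5) = 2 * 5^2 + 4 * 5 + 3
= 50 + 20 + 3
= 73
Compute f(3):
f(3) = 2 * 3^2 + 4 * 3 + 3
= 18 + 12 + 3
= 33
Net change = 73 - 33 = 40

40


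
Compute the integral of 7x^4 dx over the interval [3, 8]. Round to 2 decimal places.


Find the antiderivative of 7x^4:
F(x) = 7/5 * x^5
Apply the Fundamental Theorem of Calculus:
F(8) - F(3)
= 7/5 * 8^5 - 7/5 * 3^5
= 7/5 * (32768 - 243)
= 7/5 * 32525
= 45535 = 45535.00

45535.00


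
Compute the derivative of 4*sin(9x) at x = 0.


Apply the chain rule to differentiate 4*sin(9x):
d/dx [4*sin(9x)]
= 4 * cos(9x) * d/dx(9x)
= 4 * 9 * cos(9x)
= 36 * cos(9x)
Evaluate at x = 0:
= 36 * cos(0)
= 36 * 1
= 36

36


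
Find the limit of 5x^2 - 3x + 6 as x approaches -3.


Since polynomials are continuous, we use direct substitution.
lim(x->-3) of 5x^2 - 3x + 6
= 5 * (-3)^2 - 3 * (-3) + 6
= 45 + 9 + 6
= 60

60


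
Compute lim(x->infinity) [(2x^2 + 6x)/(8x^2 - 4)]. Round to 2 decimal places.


For limits at infinity with equal-degree polynomials,
we compare leading coefficients.
Numerator leading term: 2x^2
Denominator leading term: 8x^2
Divide both by x^2:
lim = (2 + 6/x) / (8 - 4/x^2)
As x -> infinity, the 1/x and 1/x^2 terms vanish:
= 2/8 = 1/4 = 0.25

0.25


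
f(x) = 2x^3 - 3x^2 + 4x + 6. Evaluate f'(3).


Differentiate f(x) = 2x^3 - 3x^2 + 4x + 6 term by term:
f'(x) = 6x^2 - 6x + 4
Substitute x = 3:
f'(3) = 6 * 3^2 - 6 * 3 + 4
= 54 - 18 + 4
= 40

40


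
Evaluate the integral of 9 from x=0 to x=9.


The integral of a constant k over [a, b] equals k * (b - a).
integral from 0 to 9 of 9 dx
= 9 * (9 - 0)
= 9 * 9
= 81

81


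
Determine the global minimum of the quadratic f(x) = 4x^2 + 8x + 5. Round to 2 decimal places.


For a quadratic f(x) = ax^2 + bx + c with a > 0, the minimum is at the vertex.
Vertex x-coordinate: x = -b/(2a)
x = -(8) / (2 * 4)
x = -8/8 = -1
Substitute back to find the minimum value:
f(-1) = 4 * (-1)^2 + 8 * (-1) + 5
= 4 - 8 + 5
= 1 = 1.00

1.00


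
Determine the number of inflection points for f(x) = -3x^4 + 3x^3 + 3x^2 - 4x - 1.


Inflection points occur where f''(x) = 0 and concavity changes.
f(x) = -3x^4 + 3x^3 + 3x^2 - 4x - 1
f'(x) = -12x^3 + 9x^2 + 6x - 4
f''(x) = -36x^2 + 18x + 6
This is a quadratic in x. Use the discriminant to count real roots.
Discriminant = (18)^2 - 4 * (-36) * 6
= 324 - (-864)
= 1188
Since discriminant > 0, f''(x) = 0 has 2 distinct real solutions.
A quadratic with two distinct real roots changes sign at each root, so concavity changes at both.
Number of inflection points: 2

2


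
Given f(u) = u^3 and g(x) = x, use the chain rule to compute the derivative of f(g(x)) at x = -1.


Using the chain rule: (f(g(x)))' = f'(g(x)) * g'(x)
First, find g(-1):
g(-1) = 1 * (-1) + 0 = -1
Next, f'(u) = 3u^2
And g'(x) = 1
So f'(g(-1)) * g'(-1)
= 3 * (-1)^2 * 1
= 3 * 1 * 1
= 3

3


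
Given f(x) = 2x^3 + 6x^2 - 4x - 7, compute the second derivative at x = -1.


First derivative:
f'(x) = 6x^2 + 12x - 4
Second derivative:
f''(x) = 12x + 12
Substitute x = -1:
f''(-1) = 12 * (-1) + 12
= -12 + 12
= 0

0


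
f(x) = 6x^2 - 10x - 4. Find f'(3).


Differentiate term by term using power and sum rules:
f(x) = 6x^2 - 10x - 4
f'(x) = 12x - 10
Substitute x = 3:
f'(3) = 12 * 3 - 10
= 36 - 10
= 26

26


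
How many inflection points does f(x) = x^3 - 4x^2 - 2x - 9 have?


Inflection points occur where f''(x) = 0 and concavity changes.
f(x) = x^3 - 4x^2 - 2x - 9
f'(x) = 3x^2 - 8x - 2
f''(x) = 6x - 8
Set f''(x) = 0:
6x - 8 = 0
x = 8 / 6 = 4/3
Since f''(x) is linear (degree 1), it changes sign at this point.
Therefore there is exactly 1 inflection point.

1


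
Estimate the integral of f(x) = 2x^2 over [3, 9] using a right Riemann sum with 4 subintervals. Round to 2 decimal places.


Right Riemann sum uses right endpoints of each subinterval.
Interval: [3, 9], n = 4
dx = (9 - 3) / 4 = 3/2
Right endpoints: [9/2, 6, 15/2, 9]
f values: [81/2, 72, 225/2, 162]
Sum = dx * (sum of f values)
= 3/2 * 387
= 1161/2 = 580.50

580.50


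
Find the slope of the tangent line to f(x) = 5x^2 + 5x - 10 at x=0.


The slope of the tangent line equals f'(x) at the point.
f(x) = 5x^2 + 5x - 10
f'(x) = 10x + 5
At x = 0:
f'(0) = 10 * 0 + 5
= 0 + 5
= 5

5


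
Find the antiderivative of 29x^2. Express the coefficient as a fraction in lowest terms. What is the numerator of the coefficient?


Apply the power rule for integration:
integral of ax^n dx = a/(n+1) * x^(n+1) + C
integral of 29x^2 dx
= 29/3 * x^3 + C
The coefficient in lowest terms is 29/3, and its numerator is 29

29


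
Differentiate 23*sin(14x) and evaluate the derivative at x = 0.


Apply the chain rule to differentiate 23*sin(14x):
d/dx [23*sin(14x)]
= 23 * cos(14x) * d/dx(14x)
= 23 * 14 * cos(14x)
= 322 * cos(14x)
Evaluate at x = 0:
= 322 * cos(0)
= 322 * 1
= 322

322


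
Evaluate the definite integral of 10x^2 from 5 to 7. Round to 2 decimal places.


Find the antiderivative of 10x^2:
F(x) = 10/3 * x^3
Apply the Fundamental Theorem of Calculus:
F(7) - F(5)
= 10/3 * 7^3 - 10/3 * 5^3
= 10/3 * (343 - 125)
= 10/3 * 218
= 2180/3 ≈ 726.67

726.67


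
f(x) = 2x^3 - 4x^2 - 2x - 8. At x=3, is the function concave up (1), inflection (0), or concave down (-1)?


Concavity is determined by the sign of f''(x).
f(x) = 2x^3 - 4x^2 - 2x - 8
f'(x) = 6x^2 - 8x - 2
f''(x) = 12x - 8
f''(3) = 12 * 3 - 8
= 36 - 8
= 28
Since f''(3) > 0, the function is concave up (1)

1


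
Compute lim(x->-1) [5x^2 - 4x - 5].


Since polynomials are continuous, we use direct substitution.
lim(x->-1) of 5x^2 - 4x - 5
= 5 * (-1)^2 - 4 * (-1) - 5
= 5 + 4 - 5
= 4

4


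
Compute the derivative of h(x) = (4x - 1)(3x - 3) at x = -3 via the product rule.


Let u(x) = 4x - 1 and v(x) = 3x - 3
u'(x) = 4
v'(x) = 3
Product rule: h'(x) = u'(x)*v(x) + u(x)*v'(x)
= 4 * (3x - 3) + (4x - 1) * 3
At x = -3:
u(-3) = 4 * (-3) - 1 = -13
v(-3) = 3 * (-3) - 3 = -12
h'(-3) = 4 * (-12) + (-13) * 3
= -48 - 39
= -87

-87


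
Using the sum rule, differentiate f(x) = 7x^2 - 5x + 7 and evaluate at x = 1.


Differentiate term by term using power and sum rules:
f(x) = 7x^2 - 5x + 7
f'(x) = 14x - 5
Substitute x = 1:
f'(1) = 14 * 1 - 5
= 14 - 5
= 9

9


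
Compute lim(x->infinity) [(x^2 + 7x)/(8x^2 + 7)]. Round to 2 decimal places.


For limits at infinity with equal-degree polynomials,
we compare leading coefficients.
Numerator leading term: x^2
Denominator leading term: 8x^2
Divide both by x^2:
lim = (1 + 7/x) / (8 + 7/x^2)
As x -> infinity, the 1/x and 1/x^2 terms vanish:
= 1/8 ≈ 0.13

0.13


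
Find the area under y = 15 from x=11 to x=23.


The area under a constant function y = 15 is a rectangle.
Width = 23 - 11 = 12
Height = 15
Area = width * height
= 12 * 15
= 180

180


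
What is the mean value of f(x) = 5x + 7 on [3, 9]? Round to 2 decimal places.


Average value = 1/(b-a) * integral from a to b of f(x) dx
First compute the integral of 5x + 7:
F(x) = (5/2)x^2 + 7x
F(9) = 5/2 * 81 + 7 * 9 = 531/2
F(3) = 5/2 * 9 + 7 * 3 = 87/2
Integral = 531/2 - 87/2 = 222
Average = 222 / (9 - 3) = 222 / 6
= 37 = 37.00

37.00


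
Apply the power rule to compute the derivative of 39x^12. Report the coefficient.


We apply the power rule: d/dx [ax^n] = a*n * x^(n-1)
d/dx [39x^12]
= 39 * 12 * x^(12-1)
= 468x^11
The coefficient is 468

468


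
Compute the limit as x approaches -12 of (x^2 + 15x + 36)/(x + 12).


Direct substitution gives 0/0, so we factor the numerator.
Factor: (x^2 + 15x + 36) = (x + 12)(x + 3)
Cancel the common factor (x + 12):
(x^2 + 15x + 36)/(x + 12) = (x + 3)
Now substitute x = -12:
= (-12) - (-3) = -9

-9


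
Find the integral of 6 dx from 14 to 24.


The integral of a constant k over [a, b] equals k * (b - a).
integral from 14 to 24 of 6 dx
= 6 * (24 - 14)
= 6 * 10
= 60

60


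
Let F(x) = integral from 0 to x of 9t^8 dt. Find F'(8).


By the Fundamental Theorem of Calculus (Part 1):
If F(x) = integral from 0 to x of f(t) dt, then F'(x) = f(x)
Here f(t) = 9t^8
So F'(x) = 9x^8
Evaluate at x = 8:
F'(8) = 9 * 8^8
= 9 * 16777216
= 150994944

150994944


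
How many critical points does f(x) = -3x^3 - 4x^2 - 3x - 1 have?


Find where f'(x) = 0:
f(x) = -3x^3 - 4x^2 - 3x - 1
f'(x) = -9x^2 - 8x - 3
This is a quadratic in x. Use the discriminant to count real roots.
Discriminant = (-8)^2 - 4 * (-9) * (-3)
= 64 - 108
= -44
Since discriminant < 0, f'(x) = 0 has no real solutions.
Number of critical points: 0

0


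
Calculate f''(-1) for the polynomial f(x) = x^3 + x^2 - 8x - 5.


First derivative:
f'(x) = 3x^2 + 2x - 8
Second derivative:
f''(x) = 6x + 2
Substitute x = -1:
f''(-1) = 6 * (-1) + 2
= -6 + 2
= -4

-4


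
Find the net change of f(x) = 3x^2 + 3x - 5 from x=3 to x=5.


Net change = f(b) - f(a)
f(x) = 3x^2 + 3x - 5
Compute f(5):
f(5) = 3 * 5^2 + 3 * 5 - 5
= 75 + 15 - 5
= 85
Compute f(3):
f(3) = 3 * 3^2 + 3 * 3 - 5
= 27 + 9 - 5
= 31
Net change = 85 - 31 = 54

54


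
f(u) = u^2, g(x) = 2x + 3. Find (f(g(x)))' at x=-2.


Using the chain rule: (f(g(x)))' = f'(g(x)) * g'(x)
First, find g(-2):
g(-2) = 2 * (-2) + 3 = -1
Next, f'(u) = 2u
And g'(x) = 2
So f'(g(-2)) * g'(-2)
= 2 * (-1) * 2
= -4

-4


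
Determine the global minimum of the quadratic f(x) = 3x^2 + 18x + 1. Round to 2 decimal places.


For a quadratic f(x) = ax^2 + bx + c with a > 0, the minimum is at the vertex.
Vertex x-coordinate: x = -b/(2a)
x = -(18) / (2 * 3)
x = -18/6 = -3
Substitute back to find the minimum value:
f(-3) = 3 * (-3)^2 + 18 * (-3) + 1
= 27 - 54 + 1
= -26 = -26.00

-26.00


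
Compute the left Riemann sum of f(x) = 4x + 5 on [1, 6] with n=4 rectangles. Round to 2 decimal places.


Left Riemann sum uses left endpoints of each subinterval.
Interval: [1, 6], n = 4
dx = (6 - 1) / 4 = 5/4
Left endpoints: [1, 9/4, 7/2, 19/4]
f values: [9, 14, 19, 24]
Sum = dx * (sum of f values)
= 5/4 * 66
= 165/2 = 82.50

82.50


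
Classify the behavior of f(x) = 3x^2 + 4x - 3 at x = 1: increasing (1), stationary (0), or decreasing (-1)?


Compute f'(x) to determine behavior:
f'(x) = 6x + 4
f'(1) = 6 * 1 + 4
= 6 + 4
= 10
Since f'(1) > 0, the function is increasing (1)

1


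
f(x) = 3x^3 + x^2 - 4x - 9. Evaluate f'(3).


Differentiate f(x) = 3x^3 + x^2 - 4x - 9 term by term:
f'(x) = 9x^2 + 2x - 4
Substitute x = 3:
f'(3) = 9 * 3^2 + 2 * 3 - 4
= 81 + 6 - 4
= 83

83


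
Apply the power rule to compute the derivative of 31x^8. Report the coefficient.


We apply the power rule: d/dx [ax^n] = a*n * x^(n-1)
d/dx [31x^8]
= 31 * 8 * x^(8-1)
= 248x^7
The coefficient is 248

248


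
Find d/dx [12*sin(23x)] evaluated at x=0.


Apply the chain rule to differentiate 12*sin(23x):
d/dx [12*sin(23x)]
= 12 * cos(23x) * d/dx(23x)
= 12 * 23 * cos(23x)
= 276 * cos(23x)
Evaluate at x = 0:
= 276 * cos(0)
= 276 * 1
= 276

276


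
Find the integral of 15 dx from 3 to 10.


The integral of a constant k over [a, b] equals k * (b - a).
integral from 3 to 10 of 15 dx
= 15 * (10 - 3)
= 15 * 7
= 105

105


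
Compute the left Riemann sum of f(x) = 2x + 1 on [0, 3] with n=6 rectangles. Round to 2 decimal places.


Left Riemann sum uses left endpoints of each subinterval.
Interval: [0, 3], n = 6
dx = (3 - 0) / 6 = 1/2
Left endpoints: [0, 1/2, 1, 3/2, 2, 5/2]
f values: [1, 2, 3, 4, 5, 6]
Sum = dx * (sum of f values)
= 1/2 * 21
= 21/2 = 10.50

10.50


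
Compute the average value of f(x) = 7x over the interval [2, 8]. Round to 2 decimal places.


Average value = 1/(b-a) * integral from a to b of f(x) dx
First compute the integral of 7x:
F(x) = (7/2)x^2
F(8) = 7/2 * 64 + 0 * 8 = 224
F(2) = 7/2 * 4 + 0 * 2 = 14
Integral = 224 - 14 = 210
Average = 210 / (8 - 2) = 210 / 6
= 35 = 35.00

35.00


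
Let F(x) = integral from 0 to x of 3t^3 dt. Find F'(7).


By the Fundamental Theorem of Calculus (Part 1):
If F(x) = integral from 0 to x of f(t) dt, then F'(x) = f(x)
Here f(t) = 3t^3
So F'(x) = 3x^3
Evaluate at x = 7:
F'(7) = 3 * 7^3
= 3 * 343
= 1029

1029


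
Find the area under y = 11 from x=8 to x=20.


The area under a constant function y = 11 is a rectangle.
Width = 20 - 8 = 12
Height = 11
Area = width * height
= 12 * 11
= 132

132


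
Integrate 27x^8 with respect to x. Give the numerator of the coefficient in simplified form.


Apply the power rule for integration:
integral of ax^n dx = a/(n+1) * x^(n+1) + C
integral of 27x^8 dx
= 27/9 * x^9 + C
= 3 * x^9 + C
The coefficient in lowest terms is 3 = 3/1, so its numerator is 3

3


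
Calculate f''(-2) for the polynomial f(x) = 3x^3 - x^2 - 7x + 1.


First derivative:
f'(x) = 9x^2 - 2x - 7
Second derivative:
f''(x) = 18x - 2
Substitute x = -2:
f''(-2) = 18 * (-2) - 2
= -36 - 2
= -38

-38


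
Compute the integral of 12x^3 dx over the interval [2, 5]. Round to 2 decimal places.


Find the antiderivative of 12x^3:
F(x) = 12/4 * x^4
Apply the Fundamental Theorem of Calculus:
F(5) - F(2)
= 12/4 * 5^4 - 12/4 * 2^4
= 12/4 * (625 - 16)
= 12/4 * 609
= 1827 = 1827.00

1827.00


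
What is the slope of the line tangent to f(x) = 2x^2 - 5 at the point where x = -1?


The slope of the tangent line equals f'(x) at the point.
f(x) = 2x^2 - 5
f'(x) = 4x
At x = -1:
f'(-1) = 4 * (-1) + 0
= -4 + 0
= -4

-4


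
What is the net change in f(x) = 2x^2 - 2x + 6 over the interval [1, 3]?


Net change = f(b) - f(a)
f(x) = 2x^2 - 2x + 6
Compute f(3):
f(3) = 2 * 3^2 - 2 * 3 + 6
= 18 - 6 + 6
= 18
Compute f(1):
f(1) = 2 * 1^2 - 2 * 1 + 6
= 2 - 2 + 6
= 6
Net change = 18 - 6 = 12

12


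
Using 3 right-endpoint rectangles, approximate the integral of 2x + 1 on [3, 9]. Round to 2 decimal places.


Right Riemann sum uses right endpoints of each subinterval.
Interval: [3, 9], n = 3
dx = (9 - 3) / 3 = 2
Right endpoints: [5, 7, 9]
f values: [11, 15, 19]
Sum = dx * (sum of f values)
= 2 * 45
= 90 = 90.00

90.00


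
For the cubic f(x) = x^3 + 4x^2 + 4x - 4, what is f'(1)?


Differentiate f(x) = x^3 + 4x^2 + 4x - 4 term by term:
f'(x) = 3x^2 + 8x + 4
Substitute x = 1:
f'(1) = 3 * 1^2 + 8 * 1 + 4
= 3 + 8 + 4
= 15

15


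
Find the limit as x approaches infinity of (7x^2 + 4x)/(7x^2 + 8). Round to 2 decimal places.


For limits at infinity with equal-degree polynomials,
we compare leading coefficients.
Numerator leading term: 7x^2
Denominator leading term: 7x^2
Divide both by x^2:
lim = (7 + 4/x) / (7 + 8/x^2)
As x -> infinity, the 1/x and 1/x^2 terms vanish:
= 7/7 = 1 = 1.00

1.00


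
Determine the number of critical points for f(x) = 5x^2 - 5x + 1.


Find where f'(x) = 0:
f'(x) = 10x - 5
Set f'(x) = 0:
10x - 5 = 0
x = 5 / 10 = 1/2
This is a linear equation in x, so there is exactly one solution.
Number of critical points: 1

1


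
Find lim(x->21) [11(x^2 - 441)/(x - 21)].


Direct substitution gives 0/0, so we factor the numerator.
Factor: 11(x^2 - 441) = 11 * (x - 21)(x + 21)
Cancel the common factor (x - 21):
11(x^2 - 441)/(x - 21) = 11 * (x + 21)
Now substitute x = 21:
= 11 * (21 + 21) = 462

462


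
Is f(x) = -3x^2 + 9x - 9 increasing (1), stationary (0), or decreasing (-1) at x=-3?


Compute f'(x) to determine behavior:
f'(x) = -6x + 9
f'(-3) = -6 * (-3) + 9
= 18 + 9
= 27
Since f'(-3) > 0, the function is increasing (1)

1


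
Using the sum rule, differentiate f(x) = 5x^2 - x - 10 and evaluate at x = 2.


Differentiate term by term using power and sum rules:
f(x) = 5x^2 - x - 10
f'(x) = 10x - 1
Substitute x = 2:
f'(2) = 10 * 2 - 1
= 20 - 1
= 19

19


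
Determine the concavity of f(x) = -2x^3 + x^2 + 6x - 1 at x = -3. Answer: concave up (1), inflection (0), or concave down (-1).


Concavity is determined by the sign of f''(x).
f(x) = -2x^3 + x^2 + 6x - 1
f'(x) = -6x^2 + 2x + 6
f''(x) = -12x + 2
f''(-3) = -12 * (-3) + 2
= 36 + 2
= 38
Since f''(-3) > 0, the function is concave up (1)

1


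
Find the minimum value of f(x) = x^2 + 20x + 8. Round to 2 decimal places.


For a quadratic f(x) = ax^2 + bx + c with a > 0, the minimum is at the vertex.
Vertex x-coordinate: x = -b/(2a)
x = -(20) / (2 * 1)
x = -20/2 = -10
Substitute back to find the minimum value:
f(-10) = 1 * (-10)^2 + 20 * (-10) + 8
= 100 - 200 + 8
= -92 = -92.00

-92.00


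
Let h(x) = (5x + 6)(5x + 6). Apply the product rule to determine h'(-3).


Let u(x) = 5x + 6 and v(x) = 5x + 6
u'(x) = 5
v'(x) = 5
Product rule: h'(x) = u'(x)*v(x) + u(x)*v'(x)
= 5 * (5x + 6) + (5x + 6) * 5
At x = -3:
u(-3) = 5 * (-3) + 6 = -9
v(-3) = 5 * (-3) + 6 = -9
h'(-3) = 5 * (-9) + (-9) * 5
= -45 - 45
= -90

-90


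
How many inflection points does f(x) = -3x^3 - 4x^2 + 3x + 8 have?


Inflection points occur where f''(x) = 0 and concavity changes.
f(x) = -3x^3 - 4x^2 + 3x + 8
f'(x) = -9x^2 - 8x + 3
f''(x) = -18x - 8
Set f''(x) = 0:
-18x - 8 = 0
x = 8 / (-18) = -4/9
Since f''(x) is linear (degree 1), it changes sign at this point.
Therefore there is exactly 1 inflection point.

1


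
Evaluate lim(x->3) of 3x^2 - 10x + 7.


Since polynomials are continuous, we use direct substitution.
lim(x->3) of 3x^2 - 10x + 7
= 3 * 3^2 - 10 * 3 + 7
= 27 - 30 + 7
= 4

4


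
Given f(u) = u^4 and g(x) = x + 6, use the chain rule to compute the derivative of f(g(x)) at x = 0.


Using the chain rule: (f(g(x)))' = f'(g(x)) * g'(x)
First, find g(0):
g(0) = 1 * 0 + 6 = 6
Next, f'(u) = 4u^3
And g'(x) = 1
So f'(g(0)) * g'(0)
= 4 * 6^3 * 1
= 4 * 216 * 1
= 864

864


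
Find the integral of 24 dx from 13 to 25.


The integral of a constant k over [a, b] equals k * (b - a).
integral from 13 to 25 of 24 dx
= 24 * (25 - 13)
= 24 * 12
= 288

288


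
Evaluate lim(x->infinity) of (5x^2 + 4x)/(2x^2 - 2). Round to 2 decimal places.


For limits at infinity with equal-degree polynomials,
we compare leading coefficients.
Numerator leading term: 5x^2
Denominator leading term: 2x^2
Divide both by x^2:
lim = (5 + 4/x) / (2 - 2/x^2)
As x -> infinity, the 1/x and 1/x^2 terms vanish:
= 5/2 = 2.50

2.50


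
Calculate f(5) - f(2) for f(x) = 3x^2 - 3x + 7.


Net change = f(b) - f(a)
f(x) = 3x^2 - 3x + 7
Compute f(5):
f(5) = 3 * 5^2 - 3 * 5 + 7
= 75 - 15 + 7
= 67
Compute f(2):
f(2) = 3 * 2^2 - 3 * 2 + 7
= 12 - 6 + 7
= 13
Net change = 67 - 13 = 54

54


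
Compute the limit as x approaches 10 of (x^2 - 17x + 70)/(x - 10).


Direct substitution gives 0/0, so we factor the numerator.
Factor: (x^2 - 17x + 70) = (x - 10)(x - 7)
Cancel the common factor (x - 10):
(x^2 - 17x + 70)/(x - 10) = (x - 7)
Now substitute x = 10:
= (10) - (7) = 3

3
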